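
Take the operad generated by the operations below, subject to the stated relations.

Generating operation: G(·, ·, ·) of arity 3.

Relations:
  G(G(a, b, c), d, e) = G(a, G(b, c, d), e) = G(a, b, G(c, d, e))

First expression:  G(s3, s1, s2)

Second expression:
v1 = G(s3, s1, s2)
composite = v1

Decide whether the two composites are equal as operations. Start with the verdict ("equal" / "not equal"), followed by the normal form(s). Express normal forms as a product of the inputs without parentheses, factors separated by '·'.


In normal form, the first expression is s3 · s1 · s2
In normal form, the second expression is s3 · s1 · s2
Same normal form: equal.

equal: each reduces to s3 · s1 · s2


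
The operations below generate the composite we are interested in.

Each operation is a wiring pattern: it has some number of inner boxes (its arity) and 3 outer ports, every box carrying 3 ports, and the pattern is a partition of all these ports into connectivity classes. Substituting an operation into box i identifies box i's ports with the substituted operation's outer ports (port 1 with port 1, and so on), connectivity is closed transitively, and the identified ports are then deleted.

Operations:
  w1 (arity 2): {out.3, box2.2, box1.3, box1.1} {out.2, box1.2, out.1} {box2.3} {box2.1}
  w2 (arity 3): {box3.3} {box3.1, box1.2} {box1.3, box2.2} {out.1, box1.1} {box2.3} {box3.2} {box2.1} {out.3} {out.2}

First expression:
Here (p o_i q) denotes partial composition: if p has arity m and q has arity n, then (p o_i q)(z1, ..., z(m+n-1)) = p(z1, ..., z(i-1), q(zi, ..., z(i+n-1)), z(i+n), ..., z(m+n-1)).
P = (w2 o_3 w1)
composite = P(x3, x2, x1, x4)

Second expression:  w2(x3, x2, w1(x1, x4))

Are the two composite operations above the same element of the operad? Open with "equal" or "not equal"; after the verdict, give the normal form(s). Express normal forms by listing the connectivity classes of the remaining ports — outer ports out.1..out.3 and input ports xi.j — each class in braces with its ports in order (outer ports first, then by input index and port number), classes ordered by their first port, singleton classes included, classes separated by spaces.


The first expression, normalized: {out.1, x3.1} {out.2} {out.3} {x1.1, x1.3, x4.2} {x1.2, x3.2} {x2.1} {x2.2, x3.3} {x2.3} {x4.1} {x4.3}
The second expression, normalized: {out.1, x3.1} {out.2} {out.3} {x1.1, x1.3, x4.2} {x1.2, x3.2} {x2.1} {x2.2, x3.3} {x2.3} {x4.1} {x4.3}
One common form — equal.

equal — both sides give {out.1, x3.1} {out.2} {out.3} {x1.1, x1.3, x4.2} {x1.2, x3.2} {x2.1} {x2.2, x3.3} {x2.3} {x4.1} {x4.3}


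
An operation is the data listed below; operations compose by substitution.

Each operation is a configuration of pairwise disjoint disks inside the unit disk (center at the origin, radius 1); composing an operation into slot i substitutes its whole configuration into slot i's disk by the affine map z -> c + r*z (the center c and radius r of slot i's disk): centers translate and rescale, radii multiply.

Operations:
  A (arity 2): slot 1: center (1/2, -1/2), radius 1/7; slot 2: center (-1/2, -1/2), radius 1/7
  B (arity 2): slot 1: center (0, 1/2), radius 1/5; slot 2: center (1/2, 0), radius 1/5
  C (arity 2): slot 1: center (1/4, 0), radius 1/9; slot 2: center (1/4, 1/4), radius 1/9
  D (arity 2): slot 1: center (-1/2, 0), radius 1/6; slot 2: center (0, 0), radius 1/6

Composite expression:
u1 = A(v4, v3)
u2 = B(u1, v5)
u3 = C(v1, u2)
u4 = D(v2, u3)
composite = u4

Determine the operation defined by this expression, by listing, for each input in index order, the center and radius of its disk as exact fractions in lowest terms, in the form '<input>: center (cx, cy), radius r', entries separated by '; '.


Below D, radii multiply path by path; the v-disk centers shift.
for v2, the 1-step affine chain lands on center (-1/2, 0), radius 1/6
for v1, the 2-step affine chain lands on center (1/24, 0), radius 1/54
for v4, the 4-step affine chain lands on center (47/1080, 53/1080), radius 1/1890
for v3, the 4-step affine chain lands on center (43/1080, 53/1080), radius 1/1890
for v5, the 3-step affine chain lands on center (11/216, 1/24), radius 1/270

v1: center (1/24, 0), radius 1/54; v2: center (-1/2, 0), radius 1/6; v3: center (43/1080, 53/1080), radius 1/1890; v4: center (47/1080, 53/1080), radius 1/1890; v5: center (11/216, 1/24), radius 1/270


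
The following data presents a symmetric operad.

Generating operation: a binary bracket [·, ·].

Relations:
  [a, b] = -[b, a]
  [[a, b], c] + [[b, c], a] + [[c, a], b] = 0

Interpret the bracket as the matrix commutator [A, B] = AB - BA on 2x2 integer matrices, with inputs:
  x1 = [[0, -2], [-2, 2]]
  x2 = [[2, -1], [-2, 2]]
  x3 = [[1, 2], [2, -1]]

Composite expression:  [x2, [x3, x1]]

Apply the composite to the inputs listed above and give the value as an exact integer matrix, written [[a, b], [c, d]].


[[0, 0], [0, 0]]

[x3, x1] = [[0, 0], [0, 0]]
[x2, [x3, x1]] = [[0, 0], [0, 0]]


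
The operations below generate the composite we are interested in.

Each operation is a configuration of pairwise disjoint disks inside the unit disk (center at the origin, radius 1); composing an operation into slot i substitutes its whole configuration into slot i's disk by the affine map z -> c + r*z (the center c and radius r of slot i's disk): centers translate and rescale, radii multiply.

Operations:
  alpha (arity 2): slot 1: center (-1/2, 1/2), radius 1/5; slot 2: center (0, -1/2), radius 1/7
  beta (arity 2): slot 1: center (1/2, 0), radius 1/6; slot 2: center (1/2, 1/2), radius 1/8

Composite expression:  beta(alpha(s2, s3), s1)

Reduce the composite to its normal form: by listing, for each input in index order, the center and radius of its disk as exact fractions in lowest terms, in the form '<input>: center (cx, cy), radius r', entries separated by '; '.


Only the slot chain above each s matters under beta; compose those maps.
s2 passes through 2 substitutions, ending at center (5/12, 1/12), radius 1/30
s3 passes through 2 substitutions, ending at center (1/2, -1/12), radius 1/42
s1 passes through 1 substitution, ending at center (1/2, 1/2), radius 1/8

s1: center (1/2, 1/2), radius 1/8; s2: center (5/12, 1/12), radius 1/30; s3: center (1/2, -1/12), radius 1/42


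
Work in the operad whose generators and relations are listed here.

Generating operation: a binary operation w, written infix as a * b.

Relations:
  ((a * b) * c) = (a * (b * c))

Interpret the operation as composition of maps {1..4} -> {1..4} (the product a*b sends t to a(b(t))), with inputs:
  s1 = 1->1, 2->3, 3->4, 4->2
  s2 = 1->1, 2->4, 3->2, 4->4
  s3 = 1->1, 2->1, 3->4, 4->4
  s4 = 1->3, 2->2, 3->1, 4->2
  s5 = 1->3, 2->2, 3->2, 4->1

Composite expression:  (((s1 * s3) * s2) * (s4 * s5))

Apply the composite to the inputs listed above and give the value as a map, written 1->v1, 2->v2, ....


1->1, 2->2, 3->2, 4->1

(s1 * s3) = 1->1, 2->1, 3->2, 4->2
((s1 * s3) * s2) = 1->1, 2->2, 3->1, 4->2
(s4 * s5) = 1->1, 2->2, 3->2, 4->3
(((s1 * s3) * s2) * (s4 * s5)) = 1->1, 2->2, 3->2, 4->1


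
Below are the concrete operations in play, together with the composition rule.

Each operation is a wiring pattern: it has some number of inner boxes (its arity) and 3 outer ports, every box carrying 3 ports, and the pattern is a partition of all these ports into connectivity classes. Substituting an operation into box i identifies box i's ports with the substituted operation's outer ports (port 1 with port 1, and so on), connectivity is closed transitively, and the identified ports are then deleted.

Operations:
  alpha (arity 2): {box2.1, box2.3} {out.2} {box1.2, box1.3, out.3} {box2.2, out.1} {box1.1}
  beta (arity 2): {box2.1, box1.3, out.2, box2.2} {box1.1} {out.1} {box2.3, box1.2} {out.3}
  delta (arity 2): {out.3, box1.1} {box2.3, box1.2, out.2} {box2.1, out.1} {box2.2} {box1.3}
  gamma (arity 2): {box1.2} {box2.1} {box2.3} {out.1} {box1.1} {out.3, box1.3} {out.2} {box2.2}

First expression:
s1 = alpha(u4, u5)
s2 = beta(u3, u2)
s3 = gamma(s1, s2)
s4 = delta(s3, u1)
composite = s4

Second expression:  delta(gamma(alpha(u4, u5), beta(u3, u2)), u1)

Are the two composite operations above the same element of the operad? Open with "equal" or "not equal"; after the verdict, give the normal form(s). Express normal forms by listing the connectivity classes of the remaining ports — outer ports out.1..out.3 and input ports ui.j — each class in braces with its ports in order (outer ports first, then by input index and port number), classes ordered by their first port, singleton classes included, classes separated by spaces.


Reducing the first expression gives {out.1, u1.1} {out.2, u1.3} {out.3} {u1.2} {u2.1, u2.2, u3.3} {u2.3, u3.2} {u3.1} {u4.1} {u4.2, u4.3} {u5.1, u5.3} {u5.2}
Reducing the second expression gives {out.1, u1.1} {out.2, u1.3} {out.3} {u1.2} {u2.1, u2.2, u3.3} {u2.3, u3.2} {u3.1} {u4.1} {u4.2, u4.3} {u5.1, u5.3} {u5.2}
Both agree, so they are equal.

equal; the common form is {out.1, u1.1} {out.2, u1.3} {out.3} {u1.2} {u2.1, u2.2, u3.3} {u2.3, u3.2} {u3.1} {u4.1} {u4.2, u4.3} {u5.1, u5.3} {u5.2}


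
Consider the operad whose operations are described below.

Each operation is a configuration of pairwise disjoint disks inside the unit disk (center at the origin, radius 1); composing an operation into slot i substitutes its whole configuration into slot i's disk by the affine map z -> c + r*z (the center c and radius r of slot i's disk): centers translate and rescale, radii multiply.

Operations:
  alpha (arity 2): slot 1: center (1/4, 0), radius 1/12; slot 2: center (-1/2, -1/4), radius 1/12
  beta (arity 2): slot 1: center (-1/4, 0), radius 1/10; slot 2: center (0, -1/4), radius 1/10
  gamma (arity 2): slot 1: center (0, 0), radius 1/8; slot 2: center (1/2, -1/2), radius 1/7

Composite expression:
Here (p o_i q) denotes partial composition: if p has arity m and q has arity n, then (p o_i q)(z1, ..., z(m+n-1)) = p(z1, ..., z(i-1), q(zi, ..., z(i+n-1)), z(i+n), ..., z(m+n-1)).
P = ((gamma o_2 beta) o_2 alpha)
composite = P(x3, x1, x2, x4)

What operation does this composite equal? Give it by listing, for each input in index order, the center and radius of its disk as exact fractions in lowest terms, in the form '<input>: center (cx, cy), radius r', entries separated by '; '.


x1: center (131/280, -1/2), radius 1/840; x2: center (16/35, -141/280), radius 1/840; x3: center (0, 0), radius 1/8; x4: center (1/2, -15/28), radius 1/70

Affine substitution under gamma: radii multiply and x-centers shift.
tracing x3 down its 1-map path: center (0, 0), radius 1/8
tracing x1 down its 3-map path: center (131/280, -1/2), radius 1/840
tracing x2 down its 3-map path: center (16/35, -141/280), radius 1/840
tracing x4 down its 2-map path: center (1/2, -15/28), radius 1/70


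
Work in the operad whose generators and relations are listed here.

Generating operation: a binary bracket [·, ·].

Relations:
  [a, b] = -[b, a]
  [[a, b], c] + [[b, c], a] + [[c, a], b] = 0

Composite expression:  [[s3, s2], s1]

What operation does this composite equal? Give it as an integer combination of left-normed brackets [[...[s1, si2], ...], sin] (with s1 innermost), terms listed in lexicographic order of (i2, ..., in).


[[s1, s2], s3] - [[s1, s3], s2]

A multilinear Lie element is pinned by s1-initial words (s1 innermost).
Composite bracket: [[s3, s2], s1]
Expanding via [a, b] = ab - ba: 4 signed words (2^2 = 4).
The s1-initial words carry the normal form:
  s1s2s3 appears with sign +1, giving the term +[[s1, s2], s3]
  s1s3s2 appears with sign -1, giving the term -[[s1, s3], s2]


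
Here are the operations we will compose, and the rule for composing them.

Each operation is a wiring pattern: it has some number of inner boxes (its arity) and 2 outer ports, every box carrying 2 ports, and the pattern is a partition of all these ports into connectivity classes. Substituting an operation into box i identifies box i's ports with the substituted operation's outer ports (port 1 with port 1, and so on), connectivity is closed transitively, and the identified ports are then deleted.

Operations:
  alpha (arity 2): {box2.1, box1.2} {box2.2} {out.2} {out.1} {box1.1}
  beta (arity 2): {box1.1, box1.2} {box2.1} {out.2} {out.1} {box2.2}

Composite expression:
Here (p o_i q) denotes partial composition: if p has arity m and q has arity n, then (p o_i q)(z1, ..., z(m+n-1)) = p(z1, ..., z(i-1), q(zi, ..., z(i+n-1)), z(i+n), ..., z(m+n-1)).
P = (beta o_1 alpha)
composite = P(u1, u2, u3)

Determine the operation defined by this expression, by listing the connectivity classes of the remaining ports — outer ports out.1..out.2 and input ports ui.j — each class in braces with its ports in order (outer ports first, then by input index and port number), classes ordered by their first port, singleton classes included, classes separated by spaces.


{out.1} {out.2} {u1.1} {u1.2, u2.1} {u2.2} {u3.1} {u3.2}

After gluing at beta, chains via deleted ports link the u-ports.
through alpha, on inputs (u1, u2): {out.1} {out.2} {u1.1} {u1.2, u2.1} {u2.2} (out.j = stage outer ports)
through beta, on inputs (u1, u2, u3): {out.1} {out.2} {u1.1} {u1.2, u2.1} {u2.2} {u3.1} {u3.2} (out.j = stage outer ports)


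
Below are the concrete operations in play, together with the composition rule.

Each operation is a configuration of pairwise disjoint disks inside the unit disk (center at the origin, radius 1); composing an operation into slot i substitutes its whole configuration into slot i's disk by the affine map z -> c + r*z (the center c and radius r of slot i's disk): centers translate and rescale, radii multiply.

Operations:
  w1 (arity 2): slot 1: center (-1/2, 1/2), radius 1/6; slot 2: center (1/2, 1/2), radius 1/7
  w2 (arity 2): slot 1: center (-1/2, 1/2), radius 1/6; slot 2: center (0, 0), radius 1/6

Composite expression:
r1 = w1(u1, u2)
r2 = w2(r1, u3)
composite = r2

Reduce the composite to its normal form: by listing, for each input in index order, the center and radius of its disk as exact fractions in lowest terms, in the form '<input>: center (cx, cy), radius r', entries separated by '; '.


Follow each u-input down from w2: c' goes to c + r*c', radius to r*r'.
u1: after 2 affine steps, its disk has center (-7/12, 7/12), radius 1/36
u2: after 2 affine steps, its disk has center (-5/12, 7/12), radius 1/42
u3: after 1 affine step, its disk has center (0, 0), radius 1/6

u1: center (-7/12, 7/12), radius 1/36; u2: center (-5/12, 7/12), radius 1/42; u3: center (0, 0), radius 1/6


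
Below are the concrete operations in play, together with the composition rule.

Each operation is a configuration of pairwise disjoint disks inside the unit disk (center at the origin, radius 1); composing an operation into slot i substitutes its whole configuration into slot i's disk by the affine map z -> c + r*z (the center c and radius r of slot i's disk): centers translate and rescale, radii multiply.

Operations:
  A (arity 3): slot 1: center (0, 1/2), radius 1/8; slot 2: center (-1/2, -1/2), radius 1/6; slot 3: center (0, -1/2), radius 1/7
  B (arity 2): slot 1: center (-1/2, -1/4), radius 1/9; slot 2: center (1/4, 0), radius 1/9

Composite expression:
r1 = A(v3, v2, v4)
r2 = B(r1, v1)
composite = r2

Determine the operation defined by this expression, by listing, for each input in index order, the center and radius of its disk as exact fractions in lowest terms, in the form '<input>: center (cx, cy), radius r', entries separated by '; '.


v1: center (1/4, 0), radius 1/9; v2: center (-5/9, -11/36), radius 1/54; v3: center (-1/2, -7/36), radius 1/72; v4: center (-1/2, -11/36), radius 1/63

Follow each v-input down from B: c' goes to c + r*c', radius to r*r'.
input v3: composing its 2 substitution steps yields center (-1/2, -7/36), radius 1/72
input v2: composing its 2 substitution steps yields center (-5/9, -11/36), radius 1/54
input v4: composing its 2 substitution steps yields center (-1/2, -11/36), radius 1/63
input v1: composing its 1 substitution step yields center (1/4, 0), radius 1/9


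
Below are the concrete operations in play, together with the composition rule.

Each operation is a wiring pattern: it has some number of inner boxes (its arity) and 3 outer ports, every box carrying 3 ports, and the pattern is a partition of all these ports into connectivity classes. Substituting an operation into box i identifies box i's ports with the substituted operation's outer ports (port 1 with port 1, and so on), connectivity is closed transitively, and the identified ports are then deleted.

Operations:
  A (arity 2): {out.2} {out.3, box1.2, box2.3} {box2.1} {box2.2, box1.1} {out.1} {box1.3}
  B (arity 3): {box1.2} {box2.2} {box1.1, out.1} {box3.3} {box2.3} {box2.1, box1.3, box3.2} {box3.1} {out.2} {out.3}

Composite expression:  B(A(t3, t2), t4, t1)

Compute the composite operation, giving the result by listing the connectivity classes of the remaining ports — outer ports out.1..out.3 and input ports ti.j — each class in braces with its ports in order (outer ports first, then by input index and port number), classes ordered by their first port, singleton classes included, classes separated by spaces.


{out.1} {out.2} {out.3} {t1.1} {t1.2, t2.3, t3.2, t4.1} {t1.3} {t2.1} {t2.2, t3.1} {t3.3} {t4.2} {t4.3}

Substituting into B glues patterns; closure does the rest.
through A, on inputs (t3, t2): {out.1} {out.2} {out.3, t2.3, t3.2} {t2.1} {t2.2, t3.1} {t3.3} (out.j = stage outer ports)
through B, on inputs (t3, t2, t4, t1): {out.1} {out.2} {out.3} {t1.1} {t1.2, t2.3, t3.2, t4.1} {t1.3} {t2.1} {t2.2, t3.1} {t3.3} {t4.2} {t4.3} (out.j = stage outer ports)


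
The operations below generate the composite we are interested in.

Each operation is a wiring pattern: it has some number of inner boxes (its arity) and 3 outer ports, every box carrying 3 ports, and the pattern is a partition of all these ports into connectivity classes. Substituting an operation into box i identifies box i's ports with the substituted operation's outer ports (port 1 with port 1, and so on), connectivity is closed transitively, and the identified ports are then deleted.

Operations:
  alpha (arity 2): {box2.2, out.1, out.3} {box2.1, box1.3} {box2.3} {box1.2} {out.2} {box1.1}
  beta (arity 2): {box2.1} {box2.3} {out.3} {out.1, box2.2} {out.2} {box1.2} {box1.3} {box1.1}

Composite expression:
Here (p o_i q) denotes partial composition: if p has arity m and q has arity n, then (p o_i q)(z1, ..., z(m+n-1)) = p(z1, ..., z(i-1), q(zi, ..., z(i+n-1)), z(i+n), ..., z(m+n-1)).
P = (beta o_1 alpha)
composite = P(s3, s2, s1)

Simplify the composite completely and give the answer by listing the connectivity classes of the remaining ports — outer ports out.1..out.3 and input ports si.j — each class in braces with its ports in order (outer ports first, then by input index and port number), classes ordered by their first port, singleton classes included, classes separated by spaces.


{out.1, s1.2} {out.2} {out.3} {s1.1} {s1.3} {s2.1, s3.3} {s2.2} {s2.3} {s3.1} {s3.2}

Reachability decides: close wires over beta-identified ports.
composing alpha on (s3, s2), with out.j its own outer ports: {out.1, out.3, s2.2} {out.2} {s2.1, s3.3} {s2.3} {s3.1} {s3.2}
composing beta on (s3, s2, s1), with out.j its own outer ports: {out.1, s1.2} {out.2} {out.3} {s1.1} {s1.3} {s2.1, s3.3} {s2.2} {s2.3} {s3.1} {s3.2}


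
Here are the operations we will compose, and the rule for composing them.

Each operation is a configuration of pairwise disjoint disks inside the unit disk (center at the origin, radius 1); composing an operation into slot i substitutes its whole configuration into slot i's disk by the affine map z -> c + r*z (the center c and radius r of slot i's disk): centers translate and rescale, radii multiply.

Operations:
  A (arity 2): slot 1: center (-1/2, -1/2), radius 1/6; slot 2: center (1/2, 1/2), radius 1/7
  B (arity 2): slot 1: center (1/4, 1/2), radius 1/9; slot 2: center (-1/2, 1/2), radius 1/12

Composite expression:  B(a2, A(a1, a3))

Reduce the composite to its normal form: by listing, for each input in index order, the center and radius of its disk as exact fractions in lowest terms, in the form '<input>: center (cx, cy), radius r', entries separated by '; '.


Affine substitution under B: radii multiply and a-centers shift.
tracing a2 down its 1-map path: center (1/4, 1/2), radius 1/9
tracing a1 down its 2-map path: center (-13/24, 11/24), radius 1/72
tracing a3 down its 2-map path: center (-11/24, 13/24), radius 1/84

a1: center (-13/24, 11/24), radius 1/72; a2: center (1/4, 1/2), radius 1/9; a3: center (-11/24, 13/24), radius 1/84


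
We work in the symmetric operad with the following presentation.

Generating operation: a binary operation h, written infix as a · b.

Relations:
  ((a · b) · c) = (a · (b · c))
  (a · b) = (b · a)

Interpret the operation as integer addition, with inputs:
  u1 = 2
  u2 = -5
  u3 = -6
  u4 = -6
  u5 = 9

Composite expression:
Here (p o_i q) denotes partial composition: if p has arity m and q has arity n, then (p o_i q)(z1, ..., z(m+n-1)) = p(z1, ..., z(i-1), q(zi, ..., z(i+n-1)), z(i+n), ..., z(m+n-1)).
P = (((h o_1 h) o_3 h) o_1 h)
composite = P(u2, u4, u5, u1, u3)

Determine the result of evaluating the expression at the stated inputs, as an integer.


-6

(u2 · u4) = -11
((u2 · u4) · u5) = -2
(u1 · u3) = -4
(((u2 · u4) · u5) · (u1 · u3)) = -6


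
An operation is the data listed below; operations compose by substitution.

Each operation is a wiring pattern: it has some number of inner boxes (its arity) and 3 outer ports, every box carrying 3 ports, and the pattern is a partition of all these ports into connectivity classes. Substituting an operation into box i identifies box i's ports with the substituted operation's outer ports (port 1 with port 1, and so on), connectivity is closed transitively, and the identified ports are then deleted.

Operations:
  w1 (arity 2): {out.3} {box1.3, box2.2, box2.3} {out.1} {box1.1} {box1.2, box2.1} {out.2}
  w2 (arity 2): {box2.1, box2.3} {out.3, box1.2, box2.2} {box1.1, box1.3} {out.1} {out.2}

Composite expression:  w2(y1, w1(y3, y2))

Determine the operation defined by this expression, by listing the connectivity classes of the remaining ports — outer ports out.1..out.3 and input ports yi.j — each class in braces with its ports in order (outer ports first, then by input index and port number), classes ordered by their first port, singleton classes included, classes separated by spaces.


{out.1} {out.2} {out.3, y1.2} {y1.1, y1.3} {y2.1, y3.2} {y2.2, y2.3, y3.3} {y3.1}

Connectivity passes through glued w2-boundaries; trace each wire chain.
w1 over (y3, y2) gives {out.1} {out.2} {out.3} {y2.1, y3.2} {y2.2, y2.3, y3.3} {y3.1}, out.j being that stage's outer ports
w2 over (y1, y3, y2) gives {out.1} {out.2} {out.3, y1.2} {y1.1, y1.3} {y2.1, y3.2} {y2.2, y2.3, y3.3} {y3.1}, out.j being that stage's outer ports


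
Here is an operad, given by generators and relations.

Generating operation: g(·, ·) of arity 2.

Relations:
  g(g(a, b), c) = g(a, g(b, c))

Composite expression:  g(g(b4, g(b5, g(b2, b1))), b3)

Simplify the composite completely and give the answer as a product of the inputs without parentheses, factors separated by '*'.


b4 * b5 * b2 * b1 * b3

All parenthesizations of g agree; list the b-inputs left to right.
g(b2, b1) reduces to b2 * b1
g(b5, g(b2, b1)) reduces to b5 * b2 * b1
g(b4, g(b5, g(b2, b1))) reduces to b4 * b5 * b2 * b1
g(g(b4, g(b5, g(b2, b1))), b3) reduces to b4 * b5 * b2 * b1 * b3


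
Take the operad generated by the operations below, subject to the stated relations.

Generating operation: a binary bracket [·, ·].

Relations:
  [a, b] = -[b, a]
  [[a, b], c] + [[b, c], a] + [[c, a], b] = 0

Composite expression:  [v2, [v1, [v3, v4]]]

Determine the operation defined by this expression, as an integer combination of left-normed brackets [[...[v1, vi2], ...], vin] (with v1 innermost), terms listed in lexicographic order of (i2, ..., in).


Antisymmetry and Jacobi reduce to v1-anchored left-normed brackets.
Composite bracket: [v2, [v1, [v3, v4]]]
Under [a, b] = ab - ba we get 8 signed associative words (2^3 = 8).
Keep just the words that open with v1:
  v1v3v4v2 (sign -1) contributes -[[[v1, v3], v4], v2]
  v1v4v3v2 (sign +1) contributes +[[[v1, v4], v3], v2]

-[[[v1, v3], v4], v2] + [[[v1, v4], v3], v2]


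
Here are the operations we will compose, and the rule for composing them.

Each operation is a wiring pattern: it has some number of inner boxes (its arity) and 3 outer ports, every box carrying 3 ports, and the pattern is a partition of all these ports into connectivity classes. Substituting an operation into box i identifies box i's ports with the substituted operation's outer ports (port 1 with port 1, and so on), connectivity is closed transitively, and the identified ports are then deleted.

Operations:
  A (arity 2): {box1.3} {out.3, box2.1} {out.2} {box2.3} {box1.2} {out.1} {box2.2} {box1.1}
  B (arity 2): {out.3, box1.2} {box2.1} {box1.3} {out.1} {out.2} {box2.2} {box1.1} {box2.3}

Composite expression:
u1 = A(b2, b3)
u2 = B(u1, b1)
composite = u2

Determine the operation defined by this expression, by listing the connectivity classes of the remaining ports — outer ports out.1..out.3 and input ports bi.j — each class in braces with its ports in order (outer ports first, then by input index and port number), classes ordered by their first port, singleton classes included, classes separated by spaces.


Treat the ports identified at B as solder joints: merge, then drop.
after A, the pattern on (b2, b3) reads {out.1} {out.2} {out.3, b3.1} {b2.1} {b2.2} {b2.3} {b3.2} {b3.3} (out.j = its outer ports)
after B, the pattern on (b2, b3, b1) reads {out.1} {out.2} {out.3} {b1.1} {b1.2} {b1.3} {b2.1} {b2.2} {b2.3} {b3.1} {b3.2} {b3.3} (out.j = its outer ports)

{out.1} {out.2} {out.3} {b1.1} {b1.2} {b1.3} {b2.1} {b2.2} {b2.3} {b3.1} {b3.2} {b3.3}


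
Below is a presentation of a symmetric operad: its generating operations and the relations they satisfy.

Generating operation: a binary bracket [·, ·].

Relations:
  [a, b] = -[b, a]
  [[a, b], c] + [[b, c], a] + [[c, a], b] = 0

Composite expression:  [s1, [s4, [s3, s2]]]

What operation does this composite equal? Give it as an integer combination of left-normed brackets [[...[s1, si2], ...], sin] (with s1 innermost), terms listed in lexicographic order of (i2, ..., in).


[[[s1, s2], s3], s4] - [[[s1, s3], s2], s4] - [[[s1, s4], s2], s3] + [[[s1, s4], s3], s2]

In the tensor algebra, words opening s1 carry the s1-anchored form.
Composite bracket: [s1, [s4, [s3, s2]]]
Under [a, b] = ab - ba we get 8 signed associative words (2^3 = 8).
Coefficients come from the s1-initial words:
  the word s1s2s3s4 carries sign +1 and contributes +[[[s1, s2], s3], s4]
  the word s1s3s2s4 carries sign -1 and contributes -[[[s1, s3], s2], s4]
  the word s1s4s2s3 carries sign -1 and contributes -[[[s1, s4], s2], s3]
  the word s1s4s3s2 carries sign +1 and contributes +[[[s1, s4], s3], s2]


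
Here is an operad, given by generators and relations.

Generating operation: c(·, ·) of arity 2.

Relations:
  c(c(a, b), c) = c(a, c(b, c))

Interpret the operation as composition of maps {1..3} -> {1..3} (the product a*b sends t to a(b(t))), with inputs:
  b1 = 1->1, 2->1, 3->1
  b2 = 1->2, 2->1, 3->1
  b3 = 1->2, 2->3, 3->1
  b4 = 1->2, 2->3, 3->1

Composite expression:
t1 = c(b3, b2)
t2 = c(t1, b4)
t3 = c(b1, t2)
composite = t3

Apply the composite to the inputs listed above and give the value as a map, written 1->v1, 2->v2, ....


1->1, 2->1, 3->1


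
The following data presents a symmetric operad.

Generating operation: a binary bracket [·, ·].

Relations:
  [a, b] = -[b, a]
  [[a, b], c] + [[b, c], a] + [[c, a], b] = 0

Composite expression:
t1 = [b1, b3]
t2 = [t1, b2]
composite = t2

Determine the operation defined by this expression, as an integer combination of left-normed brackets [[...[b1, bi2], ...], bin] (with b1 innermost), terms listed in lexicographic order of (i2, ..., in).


[[b1, b3], b2]


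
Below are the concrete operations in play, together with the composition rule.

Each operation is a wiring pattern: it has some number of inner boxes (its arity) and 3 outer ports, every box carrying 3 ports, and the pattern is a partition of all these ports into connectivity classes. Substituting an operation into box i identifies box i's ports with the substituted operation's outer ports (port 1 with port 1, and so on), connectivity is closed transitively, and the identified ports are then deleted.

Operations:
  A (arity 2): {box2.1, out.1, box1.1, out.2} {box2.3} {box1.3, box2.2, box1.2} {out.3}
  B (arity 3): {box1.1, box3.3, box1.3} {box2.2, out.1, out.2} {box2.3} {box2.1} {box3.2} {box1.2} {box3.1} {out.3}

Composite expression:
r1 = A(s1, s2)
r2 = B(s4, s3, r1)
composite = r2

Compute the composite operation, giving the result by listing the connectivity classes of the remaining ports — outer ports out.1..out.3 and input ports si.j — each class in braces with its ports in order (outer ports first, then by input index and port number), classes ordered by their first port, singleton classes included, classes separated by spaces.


{out.1, out.2, s3.2} {out.3} {s1.1, s2.1} {s1.2, s1.3, s2.2} {s2.3} {s3.1} {s3.3} {s4.1, s4.3} {s4.2}


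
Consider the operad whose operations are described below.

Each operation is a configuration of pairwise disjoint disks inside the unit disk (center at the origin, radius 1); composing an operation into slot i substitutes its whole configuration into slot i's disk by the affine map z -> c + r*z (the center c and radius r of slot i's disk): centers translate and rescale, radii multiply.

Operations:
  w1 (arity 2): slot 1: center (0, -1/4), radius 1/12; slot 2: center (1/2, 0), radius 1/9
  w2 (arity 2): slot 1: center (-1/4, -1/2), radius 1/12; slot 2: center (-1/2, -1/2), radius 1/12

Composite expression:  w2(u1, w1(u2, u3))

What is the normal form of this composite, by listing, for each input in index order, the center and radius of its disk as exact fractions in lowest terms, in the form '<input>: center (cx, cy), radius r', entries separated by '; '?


u1: center (-1/4, -1/2), radius 1/12; u2: center (-1/2, -25/48), radius 1/144; u3: center (-11/24, -1/2), radius 1/108

Affine substitution under w2: radii multiply and u-centers shift.
u1: after 1 affine step, its disk has center (-1/4, -1/2), radius 1/12
u2: after 2 affine steps, its disk has center (-1/2, -25/48), radius 1/144
u3: after 2 affine steps, its disk has center (-11/24, -1/2), radius 1/108


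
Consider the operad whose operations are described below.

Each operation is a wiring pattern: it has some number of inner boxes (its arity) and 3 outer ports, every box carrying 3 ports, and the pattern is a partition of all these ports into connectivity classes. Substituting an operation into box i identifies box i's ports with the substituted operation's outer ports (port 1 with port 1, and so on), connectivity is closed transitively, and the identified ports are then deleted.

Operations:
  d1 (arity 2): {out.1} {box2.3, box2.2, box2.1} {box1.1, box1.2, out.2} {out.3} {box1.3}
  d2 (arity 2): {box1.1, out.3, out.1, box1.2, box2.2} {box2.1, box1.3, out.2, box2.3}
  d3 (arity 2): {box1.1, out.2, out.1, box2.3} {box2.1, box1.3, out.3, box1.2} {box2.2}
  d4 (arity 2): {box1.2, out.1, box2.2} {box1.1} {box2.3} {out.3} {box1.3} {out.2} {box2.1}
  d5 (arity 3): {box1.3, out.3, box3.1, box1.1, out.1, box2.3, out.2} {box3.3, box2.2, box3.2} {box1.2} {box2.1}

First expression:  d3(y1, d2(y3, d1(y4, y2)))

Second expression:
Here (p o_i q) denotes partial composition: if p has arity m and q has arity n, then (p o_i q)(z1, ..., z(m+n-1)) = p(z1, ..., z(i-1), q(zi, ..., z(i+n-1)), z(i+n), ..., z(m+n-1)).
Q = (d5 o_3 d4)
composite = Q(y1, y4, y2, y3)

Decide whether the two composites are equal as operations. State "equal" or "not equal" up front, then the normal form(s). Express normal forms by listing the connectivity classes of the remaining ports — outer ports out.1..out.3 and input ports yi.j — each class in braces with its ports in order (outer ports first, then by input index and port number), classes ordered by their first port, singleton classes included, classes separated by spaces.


not equal; the first gives {out.1, out.2, out.3, y1.1, y1.2, y1.3, y3.1, y3.2, y4.1, y4.2} {y2.1, y2.2, y2.3} {y3.3} {y4.3} and the second {out.1, out.2, out.3, y1.1, y1.3, y2.2, y3.2, y4.3} {y1.2} {y2.1} {y2.3} {y3.1} {y3.3} {y4.1} {y4.2}

The first expression reduces to {out.1, out.2, out.3, y1.1, y1.2, y1.3, y3.1, y3.2, y4.1, y4.2} {y2.1, y2.2, y2.3} {y3.3} {y4.3}
The second expression reduces to {out.1, out.2, out.3, y1.1, y1.3, y2.2, y3.2, y4.3} {y1.2} {y2.1} {y2.3} {y3.1} {y3.3} {y4.1} {y4.2}
The forms do not match — not equal.


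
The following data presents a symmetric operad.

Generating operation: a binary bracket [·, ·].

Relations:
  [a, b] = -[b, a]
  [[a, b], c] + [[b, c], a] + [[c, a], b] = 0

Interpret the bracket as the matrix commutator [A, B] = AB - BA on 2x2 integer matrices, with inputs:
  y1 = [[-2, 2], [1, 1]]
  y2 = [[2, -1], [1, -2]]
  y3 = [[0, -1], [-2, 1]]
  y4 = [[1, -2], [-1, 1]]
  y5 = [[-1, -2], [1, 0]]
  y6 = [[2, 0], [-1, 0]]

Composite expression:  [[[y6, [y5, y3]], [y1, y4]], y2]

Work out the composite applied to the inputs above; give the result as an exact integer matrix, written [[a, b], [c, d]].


[y5, y3] = [[5, -1], [-3, -5]]
[y6, [y5, y3]] = [[-1, -2], [-4, 1]]
[y1, y4] = [[0, 6], [-3, 0]]
[[y6, [y5, y3]], [y1, y4]] = [[30, -12], [-6, -30]]
[[[y6, [y5, y3]], [y1, y4]], y2] = [[-18, -12], [-84, 18]]

[[-18, -12], [-84, 18]]


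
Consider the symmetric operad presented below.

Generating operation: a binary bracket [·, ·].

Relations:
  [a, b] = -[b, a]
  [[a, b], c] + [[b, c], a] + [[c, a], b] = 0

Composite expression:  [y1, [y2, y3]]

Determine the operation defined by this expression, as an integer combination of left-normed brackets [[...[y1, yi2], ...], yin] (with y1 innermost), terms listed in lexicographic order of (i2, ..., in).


[[y1, y2], y3] - [[y1, y3], y2]

Skip Jacobi rewriting: expand, keep y1-initial words, read off terms.
Composite bracket: [y1, [y2, y3]]
Under [a, b] = ab - ba we get 4 signed associative words (2^2 = 4).
The y1-initial words carry the normal form:
  the word y1y2y3 carries sign +1 and contributes +[[y1, y2], y3]
  the word y1y3y2 carries sign -1 and contributes -[[y1, y3], y2]


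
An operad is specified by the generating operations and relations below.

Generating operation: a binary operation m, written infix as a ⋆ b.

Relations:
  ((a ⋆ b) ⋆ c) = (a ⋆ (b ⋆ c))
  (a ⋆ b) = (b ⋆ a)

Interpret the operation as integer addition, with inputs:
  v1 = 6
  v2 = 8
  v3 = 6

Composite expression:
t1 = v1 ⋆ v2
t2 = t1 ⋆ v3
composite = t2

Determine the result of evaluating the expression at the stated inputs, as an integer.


(v1 ⋆ v2) = 14
((v1 ⋆ v2) ⋆ v3) = 20

20


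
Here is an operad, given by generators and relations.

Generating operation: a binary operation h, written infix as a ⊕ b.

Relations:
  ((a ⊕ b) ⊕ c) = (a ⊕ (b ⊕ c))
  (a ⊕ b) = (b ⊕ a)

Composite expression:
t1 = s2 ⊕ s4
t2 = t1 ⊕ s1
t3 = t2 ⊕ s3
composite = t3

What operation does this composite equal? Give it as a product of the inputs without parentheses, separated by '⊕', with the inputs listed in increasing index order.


s1 ⊕ s2 ⊕ s3 ⊕ s4

Shape and order are irrelevant to h; the s-input set decides.
(s2 ⊕ s4) flattens to s2 ⊕ s4
((s2 ⊕ s4) ⊕ s1) flattens to s2 ⊕ s4 ⊕ s1
(((s2 ⊕ s4) ⊕ s1) ⊕ s3) flattens to s2 ⊕ s4 ⊕ s1 ⊕ s3
sorting the factors by input index: s1 ⊕ s2 ⊕ s3 ⊕ s4


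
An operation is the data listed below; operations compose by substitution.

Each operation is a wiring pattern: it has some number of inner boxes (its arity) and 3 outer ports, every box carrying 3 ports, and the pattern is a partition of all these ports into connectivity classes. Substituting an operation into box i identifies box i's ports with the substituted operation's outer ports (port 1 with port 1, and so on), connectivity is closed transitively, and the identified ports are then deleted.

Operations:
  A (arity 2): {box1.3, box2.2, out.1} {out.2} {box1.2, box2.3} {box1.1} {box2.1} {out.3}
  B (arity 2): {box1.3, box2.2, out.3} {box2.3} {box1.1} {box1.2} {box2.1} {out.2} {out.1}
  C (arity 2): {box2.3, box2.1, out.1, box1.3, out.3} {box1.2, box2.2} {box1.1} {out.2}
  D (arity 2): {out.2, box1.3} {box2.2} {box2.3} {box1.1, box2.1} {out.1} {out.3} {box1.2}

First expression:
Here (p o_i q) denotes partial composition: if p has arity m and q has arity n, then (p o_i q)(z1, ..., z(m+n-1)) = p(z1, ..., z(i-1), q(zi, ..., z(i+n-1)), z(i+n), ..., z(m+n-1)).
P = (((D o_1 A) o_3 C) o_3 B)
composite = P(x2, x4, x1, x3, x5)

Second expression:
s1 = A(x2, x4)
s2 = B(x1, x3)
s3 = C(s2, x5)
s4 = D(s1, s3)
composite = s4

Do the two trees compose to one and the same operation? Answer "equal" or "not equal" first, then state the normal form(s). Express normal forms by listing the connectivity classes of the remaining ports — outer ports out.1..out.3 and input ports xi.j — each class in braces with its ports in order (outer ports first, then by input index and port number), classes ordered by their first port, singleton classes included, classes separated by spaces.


The first expression reduces to {out.1} {out.2} {out.3} {x1.1} {x1.2} {x1.3, x2.3, x3.2, x4.2, x5.1, x5.3} {x2.1} {x2.2, x4.3} {x3.1} {x3.3} {x4.1} {x5.2}
The second expression reduces to {out.1} {out.2} {out.3} {x1.1} {x1.2} {x1.3, x2.3, x3.2, x4.2, x5.1, x5.3} {x2.1} {x2.2, x4.3} {x3.1} {x3.3} {x4.1} {x5.2}
The forms coincide; equal.

equal — both sides give {out.1} {out.2} {out.3} {x1.1} {x1.2} {x1.3, x2.3, x3.2, x4.2, x5.1, x5.3} {x2.1} {x2.2, x4.3} {x3.1} {x3.3} {x4.1} {x5.2}


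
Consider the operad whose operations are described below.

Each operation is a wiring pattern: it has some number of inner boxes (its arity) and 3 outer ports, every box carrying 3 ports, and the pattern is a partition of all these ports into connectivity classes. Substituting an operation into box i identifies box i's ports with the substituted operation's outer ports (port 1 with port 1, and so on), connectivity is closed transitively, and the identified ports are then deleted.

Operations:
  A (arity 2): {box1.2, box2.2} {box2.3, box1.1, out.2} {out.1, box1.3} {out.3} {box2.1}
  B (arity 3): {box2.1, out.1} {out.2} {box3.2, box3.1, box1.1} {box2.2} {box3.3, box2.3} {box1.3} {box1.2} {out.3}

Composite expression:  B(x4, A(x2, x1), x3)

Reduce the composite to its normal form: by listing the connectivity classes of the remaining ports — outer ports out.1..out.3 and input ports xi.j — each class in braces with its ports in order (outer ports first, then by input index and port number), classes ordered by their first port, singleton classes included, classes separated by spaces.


Connectivity passes through glued B-boundaries; trace each wire chain.
composing A on (x2, x1), with out.j its own outer ports: {out.1, x2.3} {out.2, x1.3, x2.1} {out.3} {x1.1} {x1.2, x2.2}
composing B on (x4, x2, x1, x3), with out.j its own outer ports: {out.1, x2.3} {out.2} {out.3} {x1.1} {x1.2, x2.2} {x1.3, x2.1} {x3.1, x3.2, x4.1} {x3.3} {x4.2} {x4.3}

{out.1, x2.3} {out.2} {out.3} {x1.1} {x1.2, x2.2} {x1.3, x2.1} {x3.1, x3.2, x4.1} {x3.3} {x4.2} {x4.3}


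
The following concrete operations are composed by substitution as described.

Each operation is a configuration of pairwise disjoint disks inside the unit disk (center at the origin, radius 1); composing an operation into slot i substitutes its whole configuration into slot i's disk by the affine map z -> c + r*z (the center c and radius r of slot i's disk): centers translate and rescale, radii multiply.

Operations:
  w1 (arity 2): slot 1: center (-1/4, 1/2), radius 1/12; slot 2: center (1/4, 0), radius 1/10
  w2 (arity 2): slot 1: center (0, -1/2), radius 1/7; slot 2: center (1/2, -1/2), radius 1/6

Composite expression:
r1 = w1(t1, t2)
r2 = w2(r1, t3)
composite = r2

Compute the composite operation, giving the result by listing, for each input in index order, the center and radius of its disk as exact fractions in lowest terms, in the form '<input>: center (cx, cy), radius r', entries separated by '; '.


t1: center (-1/28, -3/7), radius 1/84; t2: center (1/28, -1/2), radius 1/70; t3: center (1/2, -1/2), radius 1/6
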